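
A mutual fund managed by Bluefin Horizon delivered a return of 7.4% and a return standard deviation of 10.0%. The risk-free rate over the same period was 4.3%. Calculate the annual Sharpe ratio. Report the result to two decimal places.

Sharpe = (Rp − Rf) / σp = (7.4% − 4.3%) / 10.0% = 3.10% / 10.0% = 0.3100

0.31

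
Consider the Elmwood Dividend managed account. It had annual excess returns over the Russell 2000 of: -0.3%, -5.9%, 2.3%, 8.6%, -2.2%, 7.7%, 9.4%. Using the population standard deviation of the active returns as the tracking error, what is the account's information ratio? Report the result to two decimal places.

0.51

r̄ = (-0.3 − 5.9 + 2.3 + 8.6 − 2.2 + 7.7 + 9.4) / 7 = 2.8000%
Population std dev = √[211.7600 / 7] = 5.5001%
IR = r̄ / tracking error = 2.8000 / 5.5001 = 0.5091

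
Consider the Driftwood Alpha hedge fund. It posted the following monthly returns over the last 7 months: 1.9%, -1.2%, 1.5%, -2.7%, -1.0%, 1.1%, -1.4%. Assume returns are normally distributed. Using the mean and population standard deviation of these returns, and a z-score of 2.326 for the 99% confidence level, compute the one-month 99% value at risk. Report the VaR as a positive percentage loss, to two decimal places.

4.02

Mean return r̄ = -1.80 / 7 = -0.2571%
Σ(r − r̄)² = (1.9 − (-0.2571))² + (-1.2 − (-0.2571))² + (1.5 − (-0.2571))² + … = 18.2971
σ = √[18.2971 / 7] = 1.6167%
VaR = −(r̄ − z·σ) = −(-0.2571 − 2.326 × 1.6167) = −(-4.0175) = 4.0175%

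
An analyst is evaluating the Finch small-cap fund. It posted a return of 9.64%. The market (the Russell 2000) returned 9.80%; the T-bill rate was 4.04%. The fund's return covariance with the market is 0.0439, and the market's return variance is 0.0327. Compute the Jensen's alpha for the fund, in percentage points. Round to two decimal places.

β = Cov / Var = 0.0439 / 0.0327 = 1.3425
E[R] = Rf + β(Rm − Rf) = 4.04% + 1.3425 × (9.80% − 4.04%) = 11.7728%
α = Rp − E[R] = 9.64% − 11.7728% = -2.1328

-2.13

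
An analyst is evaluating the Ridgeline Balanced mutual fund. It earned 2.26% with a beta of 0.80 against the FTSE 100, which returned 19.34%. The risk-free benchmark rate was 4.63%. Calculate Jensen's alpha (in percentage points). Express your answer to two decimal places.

-14.14

CAPM expected return = Rf + β(Rm − Rf) = 4.63% + 0.80 × (19.34% − 4.63%) = 4.63 + 0.80 × 14.71 = 16.3980%
Jensen's α = Rp − E[R] = 2.26% − 16.3980% = -14.1380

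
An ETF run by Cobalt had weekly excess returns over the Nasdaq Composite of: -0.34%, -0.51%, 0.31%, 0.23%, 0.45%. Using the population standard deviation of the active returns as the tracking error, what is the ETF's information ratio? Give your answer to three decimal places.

0.074

μ = (-0.34 − 0.51 + 0.31 + 0.23 + 0.45) / 5 = 0.0280%
Σ(r − μ)² = (-0.34 − 0.0280)² + (-0.51 − 0.0280)² + (0.31 − 0.0280)² + … = 0.7233
population σ = √(0.7233 / 5) = √0.1447 = 0.3804%
IR = μ / tracking error = 0.0280 / 0.3804 = 0.0736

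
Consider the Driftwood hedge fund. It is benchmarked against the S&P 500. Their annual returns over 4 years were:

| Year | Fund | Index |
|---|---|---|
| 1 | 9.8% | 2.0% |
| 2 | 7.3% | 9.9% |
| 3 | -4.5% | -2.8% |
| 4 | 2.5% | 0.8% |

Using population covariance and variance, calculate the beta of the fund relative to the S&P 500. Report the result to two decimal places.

0.80

r̄p = 3.7750%,  r̄m = 2.4750%
Cov = Σ(rp − r̄p)(rm − r̄m) / 4 = 17.2744
Var(rm) = Σ(rm − r̄m)² / 4 = 21.4969
β = Cov / Var = 17.2744 / 21.4969 = 0.8036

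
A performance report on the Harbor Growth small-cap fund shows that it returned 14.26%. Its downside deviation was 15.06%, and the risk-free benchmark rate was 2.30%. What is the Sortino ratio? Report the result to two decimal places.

Sortino = (Rp − Rf) / σd = (14.26% − 2.30%) / 15.06% = 11.96% / 15.06% = 0.7942

0.79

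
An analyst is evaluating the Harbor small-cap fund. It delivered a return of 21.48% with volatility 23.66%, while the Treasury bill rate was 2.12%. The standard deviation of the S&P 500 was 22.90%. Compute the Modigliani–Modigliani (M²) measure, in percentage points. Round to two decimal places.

Sharpe = (Rp − Rf) / σp = (21.48% − 2.12%) / 23.66% = 0.8183
M² = Rf + Sharpe × σm = 2.12% + 0.8183 × 22.90% = 20.8591%

20.86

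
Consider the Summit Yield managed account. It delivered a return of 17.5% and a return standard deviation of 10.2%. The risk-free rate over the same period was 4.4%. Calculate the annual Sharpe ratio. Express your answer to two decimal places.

Sharpe = (Rp − Rf) / σp = (17.5% − 4.4%) / 10.2% = 13.10% / 10.2% = 1.2843

1.28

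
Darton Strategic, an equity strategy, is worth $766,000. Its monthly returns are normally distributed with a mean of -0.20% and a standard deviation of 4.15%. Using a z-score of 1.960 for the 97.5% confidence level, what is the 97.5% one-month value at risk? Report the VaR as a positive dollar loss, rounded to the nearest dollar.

Return at the 97.5% tail: μ − z·σ = -0.20% − 1.960 × 4.15% = -0.2 − 8.1340 = -8.3340%
VaR = −(-8.3340%) × $766,000 = 8.3340% × $766,000 = $63,838

$63,838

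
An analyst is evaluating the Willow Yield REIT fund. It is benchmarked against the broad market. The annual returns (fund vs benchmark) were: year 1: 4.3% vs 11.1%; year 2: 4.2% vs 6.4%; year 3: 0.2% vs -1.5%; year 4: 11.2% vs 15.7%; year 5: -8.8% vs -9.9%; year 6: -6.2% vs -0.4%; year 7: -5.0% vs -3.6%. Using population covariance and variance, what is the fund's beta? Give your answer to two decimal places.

0.75

r̄p = -0.0143%,  r̄m = 2.5429%
Cov = Σ(rp − r̄p)(rm − r̄m) / 7 = 51.1435
Var(rm) = Σ(rm − r̄m)² / 7 = 68.3967
β = Cov / Var = 51.1435 / 68.3967 = 0.7477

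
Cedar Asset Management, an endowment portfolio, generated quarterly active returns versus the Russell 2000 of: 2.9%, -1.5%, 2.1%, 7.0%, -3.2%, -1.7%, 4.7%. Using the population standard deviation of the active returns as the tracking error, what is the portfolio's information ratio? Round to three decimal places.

r̄ = (2.9 − 1.5 + 2.1 + 7 − 3.2 − 1.7 + 4.7) / 7 = 1.4714%
Σ(r − r̄)² = (2.9 − 1.4714)² + (-1.5 − 1.4714)² + … = 84.1343
σ = √[84.1343 / 7] = 3.4669%
IR = r̄ / tracking error = 1.4714 / 3.4669 = 0.4244

0.424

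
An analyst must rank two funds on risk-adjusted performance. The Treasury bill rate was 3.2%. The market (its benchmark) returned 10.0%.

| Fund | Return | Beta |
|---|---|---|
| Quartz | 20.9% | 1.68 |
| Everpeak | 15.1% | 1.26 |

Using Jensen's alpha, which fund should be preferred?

Quartz

Quartz: α = 20.9% − [3.2% + 1.68 × (10.0% − 3.2%)] = 6.276
Everpeak: α = 15.1% − [3.2% + 1.26 × (10.0% − 3.2%)] = 3.332
Highest: Quartz (6.276).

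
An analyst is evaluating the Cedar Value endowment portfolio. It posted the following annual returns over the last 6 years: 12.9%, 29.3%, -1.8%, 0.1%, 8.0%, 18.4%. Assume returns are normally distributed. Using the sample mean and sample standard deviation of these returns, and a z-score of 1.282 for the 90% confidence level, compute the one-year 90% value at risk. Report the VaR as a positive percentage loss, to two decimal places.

3.85

μ = (12.9 + 29.3 − 1.8 + 0.1 + 8 + 18.4) / 6 = 11.1500%
Σ(r − μ)² = 684.7750; sample σ = √(684.7750/5) = 11.7028%
VaR = −(μ − z·σ) = −(11.1500 − 1.282 × 11.7028) = −(-3.8530) = 3.8530%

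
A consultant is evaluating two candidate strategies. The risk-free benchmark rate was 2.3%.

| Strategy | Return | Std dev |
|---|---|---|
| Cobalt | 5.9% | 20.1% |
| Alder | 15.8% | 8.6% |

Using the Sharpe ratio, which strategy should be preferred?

Alder

Cobalt: Sharpe ratio = (5.9% − 2.3%) / 20.1% = 0.179
Alder: Sharpe ratio = (15.8% − 2.3%) / 8.6% = 1.570
Highest: Alder (1.570).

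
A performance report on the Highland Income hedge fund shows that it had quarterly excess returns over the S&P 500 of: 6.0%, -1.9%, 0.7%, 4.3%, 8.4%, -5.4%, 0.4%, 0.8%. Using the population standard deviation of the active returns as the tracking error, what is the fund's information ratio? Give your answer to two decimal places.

Mean return μ = 13.30 / 8 = 1.6625%
Σ(r − μ)² = 136.9988; population σ = √(136.9988/8) = 4.1382%
IR = μ / tracking error = 1.6625 / 4.1382 = 0.4017

0.40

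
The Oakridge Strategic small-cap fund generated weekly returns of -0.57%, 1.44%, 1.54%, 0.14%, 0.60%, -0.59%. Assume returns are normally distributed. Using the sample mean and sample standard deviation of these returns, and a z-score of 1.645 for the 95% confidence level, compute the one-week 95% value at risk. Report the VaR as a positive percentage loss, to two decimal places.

μ = (-0.57 + 1.44 + 1.54 + 0.14 + 0.6 − 0.59) / 6 = 2.560 / 6 = 0.4267%
Σ(r − μ)² = 4.4055; sample σ = √(4.4055/5) = 0.9387%
VaR = −(μ − z·σ) = −(0.4267 − 1.645 × 0.9387) = −(-1.1175) = 1.1175%

1.12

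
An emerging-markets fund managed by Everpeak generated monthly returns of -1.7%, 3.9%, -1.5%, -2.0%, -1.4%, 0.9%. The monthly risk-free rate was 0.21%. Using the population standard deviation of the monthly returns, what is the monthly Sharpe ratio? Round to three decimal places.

-0.242

r̄ = (-1.7 + 3.9 − 1.5 − 2 − 1.4 + 0.9) / 6 = -1.80 / 6 = -0.3000%
Σ(r − r̄)² = (-1.7 − (-0.3000))² + (3.9 − (-0.3000))² + (-1.5 − (-0.3000))² + … = 26.5800
population σ = √(26.5800 / 6) = √4.4300 = 2.1048%
Sharpe = (r̄ − rf) / σ = (-0.3000 − 0.21) / 2.1048 = -0.5100 / 2.1048 = -0.2423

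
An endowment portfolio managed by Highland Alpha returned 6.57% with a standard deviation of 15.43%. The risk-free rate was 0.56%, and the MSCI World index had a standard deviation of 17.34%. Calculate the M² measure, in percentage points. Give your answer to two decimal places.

Sharpe = (Rp − Rf) / σp = (6.57% − 0.56%) / 15.43% = 0.3895
M² = Rf + Sharpe × σm = 0.56% + 0.3895 × 17.34% = 7.3139%

7.31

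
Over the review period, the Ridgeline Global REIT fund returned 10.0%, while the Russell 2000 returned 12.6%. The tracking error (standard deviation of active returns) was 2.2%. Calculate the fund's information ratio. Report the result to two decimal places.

IR = (Rp − Rb) / TE = (10.0% − 12.6%) / 2.2% = -2.60% / 2.2% = -1.1818

-1.18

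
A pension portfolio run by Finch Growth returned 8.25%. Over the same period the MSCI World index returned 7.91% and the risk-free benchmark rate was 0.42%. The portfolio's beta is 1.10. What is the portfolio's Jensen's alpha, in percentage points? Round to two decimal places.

-0.41

CAPM expected return = Rf + β(Rm − Rf) = 0.42% + 1.10 × (7.91% − 0.42%) = 0.42 + 1.10 × 7.49 = 8.6590%
Jensen's α = Rp − E[R] = 8.25% − 8.6590% = -0.4090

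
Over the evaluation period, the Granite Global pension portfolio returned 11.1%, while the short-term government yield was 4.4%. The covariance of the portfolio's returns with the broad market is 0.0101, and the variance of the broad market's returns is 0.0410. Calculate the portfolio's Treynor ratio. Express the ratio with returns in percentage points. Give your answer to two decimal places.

27.20

β = Cov / Var = 0.0101 / 0.0410 = 0.2463
Treynor = (Rp − Rf) / β = (11.1% − 4.4%) / 0.2463 = 6.70 / 0.2463 = 27.2026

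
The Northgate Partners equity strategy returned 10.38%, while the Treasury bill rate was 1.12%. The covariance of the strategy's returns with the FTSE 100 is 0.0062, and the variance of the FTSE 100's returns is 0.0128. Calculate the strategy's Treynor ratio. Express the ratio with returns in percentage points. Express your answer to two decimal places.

β = Cov / Var = 0.0062 / 0.0128 = 0.4844
Treynor = (Rp − Rf) / β = (10.38% − 1.12%) / 0.4844 = 9.26 / 0.4844 = 19.1164

19.12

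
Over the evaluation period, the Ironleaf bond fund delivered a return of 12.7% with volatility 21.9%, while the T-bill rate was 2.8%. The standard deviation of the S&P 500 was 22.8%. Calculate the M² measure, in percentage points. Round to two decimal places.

13.11

Sharpe = (Rp − Rf) / σp = (12.7% − 2.8%) / 21.9% = 0.4521
M² = Rf + Sharpe × σm = 2.8% + 0.4521 × 22.8% = 13.1079%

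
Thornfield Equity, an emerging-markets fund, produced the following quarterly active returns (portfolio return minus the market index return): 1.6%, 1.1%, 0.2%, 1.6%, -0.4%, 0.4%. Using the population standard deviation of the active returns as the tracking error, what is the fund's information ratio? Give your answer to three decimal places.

1.009

r̄ = (1.6 + 1.1 + 0.2 + 1.6 − 0.4 + 0.4) / 6 = 4.50 / 6 = 0.7500%
Σ(r − r̄)² = 3.3150; population σ = √(3.3150/6) = 0.7433%
IR = r̄ / tracking error = 0.7500 / 0.7433 = 1.0090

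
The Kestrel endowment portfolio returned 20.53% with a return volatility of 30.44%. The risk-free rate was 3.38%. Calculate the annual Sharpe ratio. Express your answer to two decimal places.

0.56

Sharpe = (Rp − Rf) / σp = (20.53% − 3.38%) / 30.44% = 17.15% / 30.44% = 0.5634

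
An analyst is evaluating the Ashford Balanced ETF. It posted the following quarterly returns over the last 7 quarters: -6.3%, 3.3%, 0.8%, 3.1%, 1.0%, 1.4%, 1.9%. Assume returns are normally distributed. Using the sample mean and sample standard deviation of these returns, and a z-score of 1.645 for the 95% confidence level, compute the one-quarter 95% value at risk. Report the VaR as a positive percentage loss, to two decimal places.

4.61

r̄ = (-6.3 + 3.3 + 0.8 + 3.1 + 1 + 1.4 + 1.9) / 7 = 0.7429%
Σ(r − r̄)² = (-6.3 − 0.7429)² + (3.3 − 0.7429)² + … = 63.5371
σ = √[63.5371 / 6] = 3.2542%
VaR = −(r̄ − z·σ) = −(0.7429 − 1.645 × 3.2542) = −(-4.6103) = 4.6103%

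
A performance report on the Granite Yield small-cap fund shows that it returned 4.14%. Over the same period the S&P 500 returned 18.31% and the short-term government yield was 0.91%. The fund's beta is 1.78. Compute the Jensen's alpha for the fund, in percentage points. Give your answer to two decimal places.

CAPM expected return = Rf + β(Rm − Rf) = 0.91% + 1.78 × (18.31% − 0.91%) = 0.91 + 1.78 × 17.40 = 31.8820%
Jensen's α = Rp − E[R] = 4.14% − 31.8820% = -27.7420

-27.74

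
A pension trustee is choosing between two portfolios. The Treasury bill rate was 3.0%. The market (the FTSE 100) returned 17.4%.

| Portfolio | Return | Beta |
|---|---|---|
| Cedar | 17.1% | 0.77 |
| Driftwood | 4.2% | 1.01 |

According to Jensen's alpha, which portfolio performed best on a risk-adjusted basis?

Cedar: α = 17.1% − [3.0% + 0.77 × (17.4% − 3.0%)] = 3.012
Driftwood: α = 4.2% − [3.0% + 1.01 × (17.4% − 3.0%)] = -13.344
Highest: Cedar (3.012).

Cedar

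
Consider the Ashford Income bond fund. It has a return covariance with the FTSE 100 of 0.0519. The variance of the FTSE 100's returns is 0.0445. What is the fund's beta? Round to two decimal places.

β = Cov(Rp, Rm) / Var(Rm) = 0.0519 / 0.0445 = 1.1663

1.17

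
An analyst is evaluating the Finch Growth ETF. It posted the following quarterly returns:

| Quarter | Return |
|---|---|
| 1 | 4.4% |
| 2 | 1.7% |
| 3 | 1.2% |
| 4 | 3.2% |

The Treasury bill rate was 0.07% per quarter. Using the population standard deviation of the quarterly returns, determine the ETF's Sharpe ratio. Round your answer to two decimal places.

2.03

r̄ = (4.4 + 1.7 + 1.2 + 3.2) / 4 = 10.50 / 4 = 2.6250%
Σ(r − r̄)² = (4.4 − 2.6250)² + (1.7 − 2.6250)² + … = 6.3675
σ = √[6.3675 / 4] = 1.2617%
Sharpe = (r̄ − rf) / σ = (2.6250 − 0.07) / 1.2617 = 2.5550 / 1.2617 = 2.0250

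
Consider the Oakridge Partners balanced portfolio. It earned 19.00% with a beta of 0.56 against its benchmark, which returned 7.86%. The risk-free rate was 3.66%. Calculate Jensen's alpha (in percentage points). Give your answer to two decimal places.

12.99

CAPM expected return = Rf + β(Rm − Rf) = 3.66% + 0.56 × (7.86% − 3.66%) = 3.66 + 0.56 × 4.20 = 6.0120%
Jensen's α = Rp − E[R] = 19.00% − 6.0120% = 12.9880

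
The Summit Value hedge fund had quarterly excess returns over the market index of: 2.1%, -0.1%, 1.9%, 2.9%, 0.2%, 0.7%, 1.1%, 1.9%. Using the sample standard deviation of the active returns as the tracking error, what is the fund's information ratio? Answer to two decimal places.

r̄ = (2.1 − 0.1 + 1.9 + 2.9 + 0.2 + 0.7 + 1.1 + 1.9) / 8 = 10.70 / 8 = 1.3375%
Sample std dev = √[7.4788 / 7] = 1.0336%
IR = r̄ / tracking error = 1.3375 / 1.0336 = 1.2940

1.29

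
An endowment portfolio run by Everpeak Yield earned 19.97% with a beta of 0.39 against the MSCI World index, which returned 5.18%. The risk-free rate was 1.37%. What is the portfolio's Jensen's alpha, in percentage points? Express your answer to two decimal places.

CAPM expected return = Rf + β(Rm − Rf) = 1.37% + 0.39 × (5.18% − 1.37%) = 1.37 + 0.39 × 3.81 = 2.8559%
Jensen's α = Rp − E[R] = 19.97% − 2.8559% = 17.1141

17.11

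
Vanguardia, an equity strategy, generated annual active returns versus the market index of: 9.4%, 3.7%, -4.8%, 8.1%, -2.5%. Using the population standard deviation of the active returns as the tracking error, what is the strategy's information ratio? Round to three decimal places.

0.494

Mean return r̄ = 13.90 / 5 = 2.7800%
Σ(r − r̄)² = (9.4 − 2.7800)² + (3.7 − 2.7800)² + … = 158.3080
σ = √[158.3080 / 5] = 5.6269%
IR = r̄ / tracking error = 2.7800 / 5.6269 = 0.4941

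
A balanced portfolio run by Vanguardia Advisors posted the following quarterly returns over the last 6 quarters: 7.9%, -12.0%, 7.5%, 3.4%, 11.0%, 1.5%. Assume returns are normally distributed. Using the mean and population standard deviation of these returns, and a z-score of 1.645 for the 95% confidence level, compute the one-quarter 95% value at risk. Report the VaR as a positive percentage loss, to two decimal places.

9.08

Mean return r̄ = 19.30 / 6 = 3.2167%
Population std dev = √[335.3883 / 6] = 7.4765%
VaR = −(r̄ − z·σ) = −(3.2167 − 1.645 × 7.4765) = −(-9.0821) = 9.0821%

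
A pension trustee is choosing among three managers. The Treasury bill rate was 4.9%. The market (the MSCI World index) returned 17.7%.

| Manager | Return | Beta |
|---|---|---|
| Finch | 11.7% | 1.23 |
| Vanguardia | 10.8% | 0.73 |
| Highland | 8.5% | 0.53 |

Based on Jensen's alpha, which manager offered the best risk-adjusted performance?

Highland

Finch: α = 11.7% − [4.9% + 1.23 × (17.7% − 4.9%)] = -8.944
Vanguardia: α = 10.8% − [4.9% + 0.73 × (17.7% − 4.9%)] = -3.444
Highland: α = 8.5% − [4.9% + 0.53 × (17.7% − 4.9%)] = -3.184
Highest: Highland (-3.184).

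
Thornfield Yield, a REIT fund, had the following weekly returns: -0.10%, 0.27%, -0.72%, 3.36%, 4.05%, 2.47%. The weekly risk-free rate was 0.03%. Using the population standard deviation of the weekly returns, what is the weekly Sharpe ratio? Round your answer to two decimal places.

Mean return r̄ = 9.330 / 6 = 1.5550%
Population σ = √[Σ(r − r̄)² / 6] = √[19.8862 / 6] = √3.3144 = 1.8205%
Sharpe = (r̄ − rf) / σ = (1.5550 − 0.03) / 1.8205 = 1.5250 / 1.8205 = 0.8377

0.84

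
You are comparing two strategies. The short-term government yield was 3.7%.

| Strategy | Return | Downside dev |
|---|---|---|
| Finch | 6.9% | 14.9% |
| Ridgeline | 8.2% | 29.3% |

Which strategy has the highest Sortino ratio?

Finch

Finch: Sortino ratio = (6.9% − 3.7%) / 14.9% = 0.215
Ridgeline: Sortino ratio = (8.2% − 3.7%) / 29.3% = 0.154
Highest: Finch (0.215).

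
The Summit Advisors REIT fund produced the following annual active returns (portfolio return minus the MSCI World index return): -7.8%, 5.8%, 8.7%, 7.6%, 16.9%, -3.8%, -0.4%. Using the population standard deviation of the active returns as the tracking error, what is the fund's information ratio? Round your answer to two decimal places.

μ = (-7.8 + 5.8 + 8.7 + 7.6 + 16.9 − 3.8 − 0.4) / 7 = 3.8571%
Population σ = √[Σ(r − μ)² / 7] = √[423.9971 / 7] = √60.5710 = 7.7827%
IR = μ / tracking error = 3.8571 / 7.7827 = 0.4956

0.50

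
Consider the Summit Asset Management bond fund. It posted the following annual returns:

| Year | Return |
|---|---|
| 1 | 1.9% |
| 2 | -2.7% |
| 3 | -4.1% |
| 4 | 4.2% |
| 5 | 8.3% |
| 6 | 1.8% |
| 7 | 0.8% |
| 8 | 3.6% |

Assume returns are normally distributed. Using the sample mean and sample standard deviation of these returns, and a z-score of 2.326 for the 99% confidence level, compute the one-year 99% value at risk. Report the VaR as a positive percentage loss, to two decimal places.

Mean return μ = 13.80 / 8 = 1.7250%
Σ(r − μ)² = (1.9 − 1.7250)² + (-2.7 − 1.7250)² + (-4.1 − 1.7250)² + … = 107.2750
σ = √[107.2750 / 7] = 3.9147%
VaR = −(μ − z·σ) = −(1.7250 − 2.326 × 3.9147) = −(-7.3806) = 7.3806%

7.38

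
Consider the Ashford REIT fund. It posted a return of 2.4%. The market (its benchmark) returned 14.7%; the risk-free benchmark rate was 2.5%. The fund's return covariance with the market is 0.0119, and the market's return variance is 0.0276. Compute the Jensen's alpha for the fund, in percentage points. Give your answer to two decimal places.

β = Cov / Var = 0.0119 / 0.0276 = 0.4312
E[R] = Rf + β(Rm − Rf) = 2.5% + 0.4312 × (14.7% − 2.5%) = 7.7606%
α = Rp − E[R] = 2.4% − 7.7606% = -5.3606

-5.36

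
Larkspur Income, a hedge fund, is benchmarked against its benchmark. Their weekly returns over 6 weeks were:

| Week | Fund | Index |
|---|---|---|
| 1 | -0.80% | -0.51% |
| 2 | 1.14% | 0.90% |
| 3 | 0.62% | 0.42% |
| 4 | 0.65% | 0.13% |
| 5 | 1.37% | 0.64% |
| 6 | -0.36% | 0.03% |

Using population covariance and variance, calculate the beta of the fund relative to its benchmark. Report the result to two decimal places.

r̄p = 0.4367%,  r̄m = 0.2683%
Cov = Σ(rp − r̄p)(rm − r̄m) / 6 = 0.3236
Var(rm) = Σ(rm − r̄m)² / 6 = 0.2070
β = Cov / Var = 0.3236 / 0.2070 = 1.5633

1.56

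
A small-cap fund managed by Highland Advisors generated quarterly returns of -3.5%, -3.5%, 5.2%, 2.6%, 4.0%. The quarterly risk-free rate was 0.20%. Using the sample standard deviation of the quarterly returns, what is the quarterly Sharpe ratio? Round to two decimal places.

0.18

Mean return r̄ = 4.80 / 5 = 0.9600%
Sample std dev = √[69.6920 / 4] = 4.1741%
Sharpe = (r̄ − rf) / σ = (0.9600 − 0.2) / 4.1741 = 0.7600 / 4.1741 = 0.1821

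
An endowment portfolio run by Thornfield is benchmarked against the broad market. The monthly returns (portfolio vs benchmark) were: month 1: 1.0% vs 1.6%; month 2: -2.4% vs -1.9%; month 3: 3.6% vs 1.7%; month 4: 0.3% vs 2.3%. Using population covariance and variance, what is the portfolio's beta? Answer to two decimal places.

r̄p = 0.6250%,  r̄m = 0.9250%
Cov = Σ(rp − r̄p)(rm − r̄m) / 4 = 2.6644
Var(rm) = Σ(rm − r̄m)² / 4 = 2.7319
β = Cov / Var = 2.6644 / 2.7319 = 0.9753

0.98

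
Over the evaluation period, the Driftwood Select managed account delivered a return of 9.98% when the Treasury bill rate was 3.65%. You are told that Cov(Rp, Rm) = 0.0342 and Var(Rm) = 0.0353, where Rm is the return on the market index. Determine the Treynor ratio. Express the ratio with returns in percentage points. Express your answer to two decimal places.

6.53

β = Cov / Var = 0.0342 / 0.0353 = 0.9688
Treynor = (Rp − Rf) / β = (9.98% − 3.65%) / 0.9688 = 6.33 / 0.9688 = 6.5339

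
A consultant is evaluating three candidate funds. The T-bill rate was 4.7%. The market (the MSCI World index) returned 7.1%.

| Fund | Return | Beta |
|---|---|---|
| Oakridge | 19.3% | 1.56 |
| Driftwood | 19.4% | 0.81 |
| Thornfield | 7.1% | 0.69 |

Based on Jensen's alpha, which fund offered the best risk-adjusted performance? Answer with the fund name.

Oakridge: α = 19.3% − [4.7% + 1.56 × (7.1% − 4.7%)] = 10.856
Driftwood: α = 19.4% − [4.7% + 0.81 × (7.1% − 4.7%)] = 12.756
Thornfield: α = 7.1% − [4.7% + 0.69 × (7.1% − 4.7%)] = 0.744
Highest: Driftwood (12.756).

Driftwood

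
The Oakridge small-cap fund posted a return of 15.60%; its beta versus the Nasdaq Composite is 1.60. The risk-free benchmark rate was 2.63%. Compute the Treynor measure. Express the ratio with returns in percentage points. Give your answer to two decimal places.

8.11

Treynor = (Rp − Rf) / β = (15.60% − 2.63%) / 1.60 = 12.97 / 1.60 = 8.1063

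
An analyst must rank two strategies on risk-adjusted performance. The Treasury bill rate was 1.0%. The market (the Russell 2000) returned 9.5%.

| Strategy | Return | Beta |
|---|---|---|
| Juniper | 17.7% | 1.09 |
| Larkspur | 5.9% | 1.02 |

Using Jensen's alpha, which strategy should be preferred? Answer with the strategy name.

Juniper

Juniper: α = 17.7% − [1.0% + 1.09 × (9.5% − 1.0%)] = 7.435
Larkspur: α = 5.9% − [1.0% + 1.02 × (9.5% − 1.0%)] = -3.770
Highest: Juniper (7.435).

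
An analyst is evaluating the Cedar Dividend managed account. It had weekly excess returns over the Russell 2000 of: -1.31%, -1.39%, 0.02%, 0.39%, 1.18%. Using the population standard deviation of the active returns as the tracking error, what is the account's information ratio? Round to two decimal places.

r̄ = (-1.31 − 1.39 + 0.02 + 0.39 + 1.18) / 5 = -1.110 / 5 = -0.2220%
Σ(r − r̄)² = (-1.31 − (-0.2220))² + (-1.39 − (-0.2220))² + … = 4.9467
population σ = √(4.9467 / 5) = √0.9893 = 0.9946%
IR = r̄ / tracking error = -0.2220 / 0.9946 = -0.2232

-0.22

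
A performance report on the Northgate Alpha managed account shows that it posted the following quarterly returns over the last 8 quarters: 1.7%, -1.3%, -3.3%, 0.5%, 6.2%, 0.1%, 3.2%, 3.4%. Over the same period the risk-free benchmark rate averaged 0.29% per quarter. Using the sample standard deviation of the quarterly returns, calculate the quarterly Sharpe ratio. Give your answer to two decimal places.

r̄ = (1.7 − 1.3 − 3.3 + 0.5 + 6.2 + 0.1 + 3.2 + 3.4) / 8 = 1.3125%
Sample σ = √[Σ(r − r̄)² / 7] = √[62.1888 / 7] = √8.8841 = 2.9806%
Sharpe = (r̄ − rf) / σ = (1.3125 − 0.29) / 2.9806 = 1.0225 / 2.9806 = 0.3431

0.34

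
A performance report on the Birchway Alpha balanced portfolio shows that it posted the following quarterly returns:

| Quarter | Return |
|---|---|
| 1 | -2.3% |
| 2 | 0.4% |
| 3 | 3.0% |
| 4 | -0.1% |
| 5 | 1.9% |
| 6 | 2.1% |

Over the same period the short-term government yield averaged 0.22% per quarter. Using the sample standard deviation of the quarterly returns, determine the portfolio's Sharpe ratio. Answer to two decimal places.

Mean return r̄ = 5.00 / 6 = 0.8333%
Σ(r − r̄)² = 18.3133; sample σ = √(18.3133/5) = 1.9138%
Sharpe = (r̄ − rf) / σ = (0.8333 − 0.22) / 1.9138 = 0.6133 / 1.9138 = 0.3205

0.32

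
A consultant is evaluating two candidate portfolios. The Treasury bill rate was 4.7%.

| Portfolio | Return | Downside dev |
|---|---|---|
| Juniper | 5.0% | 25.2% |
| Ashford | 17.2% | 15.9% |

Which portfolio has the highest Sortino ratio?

Juniper: Sortino ratio = (5.0% − 4.7%) / 25.2% = 0.012
Ashford: Sortino ratio = (17.2% − 4.7%) / 15.9% = 0.786
Highest: Ashford (0.786).

Ashford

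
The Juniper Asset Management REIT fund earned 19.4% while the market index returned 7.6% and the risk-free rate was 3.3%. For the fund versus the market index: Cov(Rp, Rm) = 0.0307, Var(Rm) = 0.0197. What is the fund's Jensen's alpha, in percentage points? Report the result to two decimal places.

9.40

β = Cov / Var = 0.0307 / 0.0197 = 1.5584
E[R] = Rf + β(Rm − Rf) = 3.3% + 1.5584 × (7.6% − 3.3%) = 10.0011%
α = Rp − E[R] = 19.4% − 10.0011% = 9.3989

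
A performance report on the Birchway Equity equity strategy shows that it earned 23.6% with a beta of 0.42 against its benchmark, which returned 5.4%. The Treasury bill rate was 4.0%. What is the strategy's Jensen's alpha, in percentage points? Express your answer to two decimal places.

CAPM expected return = Rf + β(Rm − Rf) = 4.0% + 0.42 × (5.4% − 4.0%) = 4 + 0.42 × 1.40 = 4.5880%
Jensen's α = Rp − E[R] = 23.6% − 4.5880% = 19.0120

19.01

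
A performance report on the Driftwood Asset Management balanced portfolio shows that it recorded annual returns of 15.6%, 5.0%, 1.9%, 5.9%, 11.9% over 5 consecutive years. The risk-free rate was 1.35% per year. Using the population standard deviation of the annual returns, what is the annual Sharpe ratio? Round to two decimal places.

1.35

μ = (15.6 + 5 + 1.9 + 5.9 + 11.9) / 5 = 8.0600%
Population σ = √[Σ(r − μ)² / 5] = √[123.5720 / 5] = √24.7144 = 4.9714%
Sharpe = (μ − rf) / σ = (8.0600 − 1.35) / 4.9714 = 6.7100 / 4.9714 = 1.3497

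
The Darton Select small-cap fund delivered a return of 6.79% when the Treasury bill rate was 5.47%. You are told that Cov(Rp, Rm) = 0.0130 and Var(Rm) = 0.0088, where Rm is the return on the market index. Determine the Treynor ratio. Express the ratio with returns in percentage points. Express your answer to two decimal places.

β = Cov / Var = 0.0130 / 0.0088 = 1.4773
Treynor = (Rp − Rf) / β = (6.79% − 5.47%) / 1.4773 = 1.32 / 1.4773 = 0.8935

0.89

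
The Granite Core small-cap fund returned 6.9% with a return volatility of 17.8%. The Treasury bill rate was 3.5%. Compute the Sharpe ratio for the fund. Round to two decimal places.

Sharpe = (Rp − Rf) / σp = (6.9% − 3.5%) / 17.8% = 3.40% / 17.8% = 0.1910

0.19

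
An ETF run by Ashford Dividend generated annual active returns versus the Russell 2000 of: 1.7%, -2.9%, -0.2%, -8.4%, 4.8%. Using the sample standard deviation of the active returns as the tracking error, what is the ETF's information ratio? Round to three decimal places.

-0.200

μ = (1.7 − 2.9 − 0.2 − 8.4 + 4.8) / 5 = -5.00 / 5 = -1.0000%
Sample std dev = √[99.9400 / 4] = 4.9985%
IR = μ / tracking error = -1.0000 / 4.9985 = -0.2001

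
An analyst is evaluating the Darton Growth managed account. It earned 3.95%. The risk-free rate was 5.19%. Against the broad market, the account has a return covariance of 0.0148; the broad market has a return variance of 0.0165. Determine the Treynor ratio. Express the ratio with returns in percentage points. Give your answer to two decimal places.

-1.38

β = Cov / Var = 0.0148 / 0.0165 = 0.8970
Treynor = (Rp − Rf) / β = (3.95% − 5.19%) / 0.8970 = -1.24 / 0.8970 = -1.3824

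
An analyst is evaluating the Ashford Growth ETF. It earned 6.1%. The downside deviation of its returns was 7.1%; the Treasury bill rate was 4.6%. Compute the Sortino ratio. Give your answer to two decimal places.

Sortino = (Rp − Rf) / σd = (6.1% − 4.6%) / 7.1% = 1.50% / 7.1% = 0.2113

0.21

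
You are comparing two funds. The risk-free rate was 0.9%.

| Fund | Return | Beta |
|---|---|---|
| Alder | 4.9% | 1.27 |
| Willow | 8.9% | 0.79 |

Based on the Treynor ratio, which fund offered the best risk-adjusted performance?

Alder: Treynor = (4.9% − 0.9%) / 1.27 = 3.150
Willow: Treynor = (8.9% − 0.9%) / 0.79 = 10.127
Highest: Willow (10.127).

Willow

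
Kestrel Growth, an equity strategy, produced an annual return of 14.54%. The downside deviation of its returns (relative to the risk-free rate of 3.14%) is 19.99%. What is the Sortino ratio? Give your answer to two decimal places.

Sortino = (Rp − Rf) / σd = (14.54% − 3.14%) / 19.99% = 11.40% / 19.99% = 0.5703

0.57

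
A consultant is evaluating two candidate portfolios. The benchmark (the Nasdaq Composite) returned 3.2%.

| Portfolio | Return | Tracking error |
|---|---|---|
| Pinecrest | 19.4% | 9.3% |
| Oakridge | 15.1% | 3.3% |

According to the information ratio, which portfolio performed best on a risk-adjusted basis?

Pinecrest: IR = (19.4% − 3.2%) / 9.3% = 1.742
Oakridge: IR = (15.1% − 3.2%) / 3.3% = 3.606
Highest: Oakridge (3.606).

Oakridge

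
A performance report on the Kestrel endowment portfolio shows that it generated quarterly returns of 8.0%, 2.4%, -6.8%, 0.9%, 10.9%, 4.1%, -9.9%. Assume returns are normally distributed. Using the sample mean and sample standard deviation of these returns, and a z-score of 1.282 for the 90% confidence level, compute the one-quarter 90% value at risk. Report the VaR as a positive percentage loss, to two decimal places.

8.24

r̄ = (8 + 2.4 − 6.8 + 0.9 + 10.9 + 4.1 − 9.9) / 7 = 1.3714%
Sample σ = √[Σ(r − r̄)² / 6] = √[337.2743 / 6] = √56.2124 = 7.4975%
VaR = −(r̄ − z·σ) = −(1.3714 − 1.282 × 7.4975) = −(-8.2404) = 8.2404%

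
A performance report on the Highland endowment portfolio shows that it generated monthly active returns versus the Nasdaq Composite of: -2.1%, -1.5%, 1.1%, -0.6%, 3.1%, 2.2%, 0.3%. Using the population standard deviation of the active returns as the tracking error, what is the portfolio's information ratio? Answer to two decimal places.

0.20

r̄ = (-2.1 − 1.5 + 1.1 − 0.6 + 3.1 + 2.2 + 0.3) / 7 = 0.3571%
Population σ = √[Σ(r − r̄)² / 7] = √[21.8771 / 7] = √3.1253 = 1.7679%
IR = r̄ / tracking error = 0.3571 / 1.7679 = 0.2020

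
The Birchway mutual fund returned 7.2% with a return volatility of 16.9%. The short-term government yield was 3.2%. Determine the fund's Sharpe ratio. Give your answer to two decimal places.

Sharpe = (Rp − Rf) / σp = (7.2% − 3.2%) / 16.9% = 4.00% / 16.9% = 0.2367

0.24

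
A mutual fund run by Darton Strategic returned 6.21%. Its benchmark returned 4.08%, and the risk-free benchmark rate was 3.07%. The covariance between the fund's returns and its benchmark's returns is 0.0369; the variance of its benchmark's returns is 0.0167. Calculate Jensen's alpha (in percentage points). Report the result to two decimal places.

0.91

β = Cov / Var = 0.0369 / 0.0167 = 2.2096
E[R] = Rf + β(Rm − Rf) = 3.07% + 2.2096 × (4.08% − 3.07%) = 5.3017%
α = Rp − E[R] = 6.21% − 5.3017% = 0.9083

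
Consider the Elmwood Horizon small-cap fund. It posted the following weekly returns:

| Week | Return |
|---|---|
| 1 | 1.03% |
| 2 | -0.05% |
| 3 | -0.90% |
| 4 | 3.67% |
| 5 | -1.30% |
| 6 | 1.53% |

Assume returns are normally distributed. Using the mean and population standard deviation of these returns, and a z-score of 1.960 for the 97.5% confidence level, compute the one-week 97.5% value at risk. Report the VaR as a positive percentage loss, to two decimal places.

2.61

r̄ = (1.03 − 0.05 − 0.9 + 3.67 − 1.3 + 1.53) / 6 = 3.980 / 6 = 0.6633%
Population σ = √[Σ(r − r̄)² / 6] = √[16.7331 / 6] = √2.7889 = 1.6700%
VaR = −(r̄ − z·σ) = −(0.6633 − 1.960 × 1.6700) = −(-2.6099) = 2.6099%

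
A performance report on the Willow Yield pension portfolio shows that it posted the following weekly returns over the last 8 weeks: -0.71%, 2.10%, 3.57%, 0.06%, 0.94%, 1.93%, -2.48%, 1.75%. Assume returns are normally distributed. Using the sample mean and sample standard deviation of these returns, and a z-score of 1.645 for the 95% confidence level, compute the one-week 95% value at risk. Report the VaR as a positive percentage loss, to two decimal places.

r̄ = (-0.71 + 2.1 + 3.57 + 0.06 + 0.94 + 1.93 − 2.48 + 1.75) / 8 = 7.160 / 8 = 0.8950%
Σ(r − r̄)² = (-0.71 − 0.8950)² + (2.1 − 0.8950)² + … = 25.0758
σ = √[25.0758 / 7] = 1.8927%
VaR = −(r̄ − z·σ) = −(0.8950 − 1.645 × 1.8927) = −(-2.2185) = 2.2185%

2.22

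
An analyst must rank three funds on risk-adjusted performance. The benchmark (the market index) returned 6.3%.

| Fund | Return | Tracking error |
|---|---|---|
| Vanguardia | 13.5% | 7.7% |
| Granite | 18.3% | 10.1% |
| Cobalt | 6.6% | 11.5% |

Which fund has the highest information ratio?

Granite

Vanguardia: IR = (13.5% − 6.3%) / 7.7% = 0.935
Granite: IR = (18.3% − 6.3%) / 10.1% = 1.188
Cobalt: IR = (6.6% − 6.3%) / 11.5% = 0.026
Highest: Granite (1.188).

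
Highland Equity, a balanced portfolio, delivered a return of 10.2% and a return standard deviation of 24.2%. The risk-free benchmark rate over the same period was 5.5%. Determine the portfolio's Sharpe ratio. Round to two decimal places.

Sharpe = (Rp − Rf) / σp = (10.2% − 5.5%) / 24.2% = 4.70% / 24.2% = 0.1942

0.19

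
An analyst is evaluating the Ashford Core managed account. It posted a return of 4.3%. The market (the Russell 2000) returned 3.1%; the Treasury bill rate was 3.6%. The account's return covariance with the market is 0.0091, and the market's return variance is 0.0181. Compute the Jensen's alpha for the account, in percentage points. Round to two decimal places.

β = Cov / Var = 0.0091 / 0.0181 = 0.5028
E[R] = Rf + β(Rm − Rf) = 3.6% + 0.5028 × (3.1% − 3.6%) = 3.3486%
α = Rp − E[R] = 4.3% − 3.3486% = 0.9514

0.95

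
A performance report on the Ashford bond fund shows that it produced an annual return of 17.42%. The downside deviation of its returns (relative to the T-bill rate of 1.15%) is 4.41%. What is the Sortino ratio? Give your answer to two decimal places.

3.69

Sortino = (Rp − Rf) / σd = (17.42% − 1.15%) / 4.41% = 16.27% / 4.41% = 3.6893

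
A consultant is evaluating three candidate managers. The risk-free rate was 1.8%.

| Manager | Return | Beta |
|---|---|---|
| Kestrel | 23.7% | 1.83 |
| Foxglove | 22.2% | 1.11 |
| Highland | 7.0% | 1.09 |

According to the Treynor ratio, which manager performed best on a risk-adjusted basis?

Foxglove

Kestrel: Treynor = (23.7% − 1.8%) / 1.83 = 11.967
Foxglove: Treynor = (22.2% − 1.8%) / 1.11 = 18.378
Highland: Treynor = (7.0% − 1.8%) / 1.09 = 4.771
Highest: Foxglove (18.378).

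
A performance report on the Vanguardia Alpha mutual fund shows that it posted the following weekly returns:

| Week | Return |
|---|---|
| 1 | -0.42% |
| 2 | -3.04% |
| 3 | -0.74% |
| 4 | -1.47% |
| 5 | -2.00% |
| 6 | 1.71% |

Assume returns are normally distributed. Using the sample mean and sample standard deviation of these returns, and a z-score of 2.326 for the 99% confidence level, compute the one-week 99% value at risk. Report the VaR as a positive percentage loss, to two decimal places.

Mean return r̄ = -5.960 / 6 = -0.9933%
Σ(r − r̄)² = (-0.42 − (-0.9933))² + (-3.04 − (-0.9933))² + … = 13.1303
σ = √[13.1303 / 5] = 1.6205%
VaR = −(r̄ − z·σ) = −(-0.9933 − 2.326 × 1.6205) = −(-4.7626) = 4.7626%

4.76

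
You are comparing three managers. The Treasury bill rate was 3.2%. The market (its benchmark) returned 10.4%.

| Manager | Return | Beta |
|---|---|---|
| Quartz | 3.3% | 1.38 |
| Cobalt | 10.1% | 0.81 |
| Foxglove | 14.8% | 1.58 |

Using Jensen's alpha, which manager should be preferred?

Cobalt

Quartz: α = 3.3% − [3.2% + 1.38 × (10.4% − 3.2%)] = -9.836
Cobalt: α = 10.1% − [3.2% + 0.81 × (10.4% − 3.2%)] = 1.068
Foxglove: α = 14.8% − [3.2% + 1.58 × (10.4% − 3.2%)] = 0.224
Highest: Cobalt (1.068).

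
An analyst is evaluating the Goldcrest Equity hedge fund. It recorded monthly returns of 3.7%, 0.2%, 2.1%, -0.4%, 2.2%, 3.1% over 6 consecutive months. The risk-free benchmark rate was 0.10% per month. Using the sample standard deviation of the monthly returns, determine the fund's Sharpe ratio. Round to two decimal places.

1.07

r̄ = (3.7 + 0.2 + 2.1 − 0.4 + 2.2 + 3.1) / 6 = 10.90 / 6 = 1.8167%
Σ(r − r̄)² = (3.7 − 1.8167)² + (0.2 − 1.8167)² + (2.1 − 1.8167)² + … = 12.9483
sample σ = √(12.9483 / 5) = √2.5897 = 1.6093%
Sharpe = (r̄ − rf) / σ = (1.8167 − 0.1) / 1.6093 = 1.7167 / 1.6093 = 1.0667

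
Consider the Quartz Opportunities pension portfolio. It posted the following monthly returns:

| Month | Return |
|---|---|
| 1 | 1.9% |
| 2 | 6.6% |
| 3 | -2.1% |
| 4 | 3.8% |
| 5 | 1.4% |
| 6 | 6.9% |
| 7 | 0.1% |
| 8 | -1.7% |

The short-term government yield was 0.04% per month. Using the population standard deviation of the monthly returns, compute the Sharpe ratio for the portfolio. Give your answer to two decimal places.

μ = (1.9 + 6.6 − 2.1 + 3.8 + 1.4 + 6.9 + 0.1 − 1.7) / 8 = 16.90 / 8 = 2.1125%
Σ(r − μ)² = (1.9 − 2.1125)² + (6.6 − 2.1125)² + … = 82.7888
σ = √[82.7888 / 8] = 3.2169%
Sharpe = (μ − rf) / σ = (2.1125 − 0.04) / 3.2169 = 2.0725 / 3.2169 = 0.6443

0.64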